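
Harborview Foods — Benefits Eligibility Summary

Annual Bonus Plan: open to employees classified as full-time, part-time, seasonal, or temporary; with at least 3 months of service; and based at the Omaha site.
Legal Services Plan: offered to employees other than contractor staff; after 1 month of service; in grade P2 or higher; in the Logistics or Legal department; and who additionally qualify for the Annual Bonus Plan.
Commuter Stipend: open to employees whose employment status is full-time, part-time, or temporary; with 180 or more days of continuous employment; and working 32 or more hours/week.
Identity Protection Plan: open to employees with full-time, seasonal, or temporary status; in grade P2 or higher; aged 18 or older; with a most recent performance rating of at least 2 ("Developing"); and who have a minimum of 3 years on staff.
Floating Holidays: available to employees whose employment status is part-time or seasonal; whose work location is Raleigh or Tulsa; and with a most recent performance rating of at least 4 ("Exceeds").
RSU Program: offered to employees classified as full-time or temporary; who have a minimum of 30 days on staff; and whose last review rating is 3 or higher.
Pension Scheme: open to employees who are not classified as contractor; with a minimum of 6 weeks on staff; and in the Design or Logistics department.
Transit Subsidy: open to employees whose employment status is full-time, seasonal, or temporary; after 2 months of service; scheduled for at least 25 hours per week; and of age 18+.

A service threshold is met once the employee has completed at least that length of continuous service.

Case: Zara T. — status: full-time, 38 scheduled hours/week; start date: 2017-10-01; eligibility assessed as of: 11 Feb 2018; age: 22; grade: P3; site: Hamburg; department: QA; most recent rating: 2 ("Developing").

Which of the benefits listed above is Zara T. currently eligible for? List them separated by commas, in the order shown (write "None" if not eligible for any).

Transit Subsidy

Service from 2017-10-01 to 11 Feb 2018: 133 days.
Annual Bonus Plan — status full-time ✓; service 133 days ≥ 3 months (≈90 days) ✓; site Hamburg ✗ (not Omaha) → not eligible.
Legal Services Plan — status full-time ✓ (not excluded); service 133 days ≥ 1 month (≈30 days) ✓; grade P3 ≥ P2 ✓; dept QA ✗ → not eligible.
Commuter Stipend — status full-time ✓; service 133 days < 180 days ✗ → not eligible.
Identity Protection Plan — status full-time ✓; grade P3 ≥ P2 ✓; age 22 ≥ 18 ✓; rating 2 ≥ 2 ✓; service 133 days < 3 years (≈1095 days) ✗ → not eligible.
Floating Holidays — status full-time ✗ (requires part-time or seasonal) → not eligible.
RSU Program — status full-time ✓; service 133 days ≥ 30 days ✓; rating 2 < 3 ✗ → not eligible.
Pension Scheme — status full-time ✓ (not excluded); service 133 days ≥ 6 weeks (≈42 days) ✓; dept QA ✗ → not eligible.
Transit Subsidy — status full-time ✓; service 133 days ≥ 2 months (≈60 days) ✓; 38 hrs/wk ≥ 25 ✓; age 22 ≥ 18 ✓ → eligible.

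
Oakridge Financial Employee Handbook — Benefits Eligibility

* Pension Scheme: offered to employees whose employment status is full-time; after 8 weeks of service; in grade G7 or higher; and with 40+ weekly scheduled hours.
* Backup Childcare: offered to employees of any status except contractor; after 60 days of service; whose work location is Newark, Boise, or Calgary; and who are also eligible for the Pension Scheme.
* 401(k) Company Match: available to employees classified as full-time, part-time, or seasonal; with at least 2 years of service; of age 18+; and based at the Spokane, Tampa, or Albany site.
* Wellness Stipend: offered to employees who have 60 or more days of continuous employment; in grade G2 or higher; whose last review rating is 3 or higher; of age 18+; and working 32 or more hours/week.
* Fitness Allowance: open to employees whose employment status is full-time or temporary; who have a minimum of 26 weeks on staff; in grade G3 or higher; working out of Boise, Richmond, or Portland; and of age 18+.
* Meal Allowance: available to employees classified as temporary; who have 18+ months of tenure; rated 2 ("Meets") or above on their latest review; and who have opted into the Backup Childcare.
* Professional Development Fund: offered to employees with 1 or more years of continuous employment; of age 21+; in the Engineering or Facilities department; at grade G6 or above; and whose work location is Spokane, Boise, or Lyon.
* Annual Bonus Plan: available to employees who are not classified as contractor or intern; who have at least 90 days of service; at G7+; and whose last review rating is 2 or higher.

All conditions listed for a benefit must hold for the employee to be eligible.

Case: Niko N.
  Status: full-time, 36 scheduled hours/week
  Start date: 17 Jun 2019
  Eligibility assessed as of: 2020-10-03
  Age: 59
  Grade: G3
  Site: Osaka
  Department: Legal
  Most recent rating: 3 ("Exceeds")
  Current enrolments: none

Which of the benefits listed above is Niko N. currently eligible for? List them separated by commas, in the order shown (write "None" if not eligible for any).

Service from 17 Jun 2019 to 2020-10-03: 474 days.
Pension Scheme — status full-time ✓; service 474 days ≥ 8 weeks (≈56 days) ✓; grade G3 < G7 ✗ → not eligible.
Backup Childcare — status full-time ✓ (not excluded); service 474 days ≥ 60 days ✓; site Osaka ✗ (not Newark, Boise, or Calgary) → not eligible.
401(k) Company Match — status full-time ✓; service 474 days < 2 years (≈730 days) ✗ → not eligible.
Wellness Stipend — service 474 days ≥ 60 days ✓; grade G3 ≥ G2 ✓; rating 3 ≥ 3 ✓; age 59 ≥ 18 ✓; 36 hrs/wk ≥ 32 ✓ → eligible.
Fitness Allowance — status full-time ✓; service 474 days ≥ 26 weeks (≈182 days) ✓; grade G3 ≥ G3 ✓; site Osaka ✗ (not Boise, Richmond, or Portland) → not eligible.
Meal Allowance — status full-time ✗ (requires temporary) → not eligible.
Professional Development Fund — service 474 days ≥ 1 year (≈365 days) ✓; age 59 ≥ 21 ✓; dept Legal ✗ → not eligible.
Annual Bonus Plan — status full-time ✓ (not excluded); service 474 days ≥ 90 days ✓; grade G3 < G7 ✗ → not eligible.

Wellness Stipend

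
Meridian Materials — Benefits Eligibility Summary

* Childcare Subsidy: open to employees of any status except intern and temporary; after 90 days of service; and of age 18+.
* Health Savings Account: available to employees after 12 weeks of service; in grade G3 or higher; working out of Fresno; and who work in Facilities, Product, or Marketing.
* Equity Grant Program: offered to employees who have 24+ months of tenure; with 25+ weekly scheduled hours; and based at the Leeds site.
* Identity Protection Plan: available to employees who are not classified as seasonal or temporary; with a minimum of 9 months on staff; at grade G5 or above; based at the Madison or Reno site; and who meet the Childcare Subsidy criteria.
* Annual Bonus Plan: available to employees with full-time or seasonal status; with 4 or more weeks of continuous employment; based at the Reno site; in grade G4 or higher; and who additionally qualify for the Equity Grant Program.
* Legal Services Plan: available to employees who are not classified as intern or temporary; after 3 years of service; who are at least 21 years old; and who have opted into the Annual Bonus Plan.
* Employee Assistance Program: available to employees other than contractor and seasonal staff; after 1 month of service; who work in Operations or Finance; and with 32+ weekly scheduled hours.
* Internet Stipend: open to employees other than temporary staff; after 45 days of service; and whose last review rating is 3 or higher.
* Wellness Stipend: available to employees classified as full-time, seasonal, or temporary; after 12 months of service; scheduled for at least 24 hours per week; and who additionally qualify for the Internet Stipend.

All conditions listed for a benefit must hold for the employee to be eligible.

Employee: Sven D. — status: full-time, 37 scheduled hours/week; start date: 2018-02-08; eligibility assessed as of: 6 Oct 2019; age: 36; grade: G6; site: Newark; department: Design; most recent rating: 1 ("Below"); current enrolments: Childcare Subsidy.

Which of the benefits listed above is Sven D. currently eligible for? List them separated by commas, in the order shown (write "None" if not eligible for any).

Childcare Subsidy

Service from 2018-02-08 to 6 Oct 2019: 605 days.
Childcare Subsidy — status full-time ✓ (not excluded); service 605 days ≥ 90 days ✓; age 36 ≥ 18 ✓ → eligible.
Health Savings Account — service 605 days ≥ 12 weeks (≈84 days) ✓; grade G6 ≥ G3 ✓; site Newark ✗ (not Fresno) → not eligible.
Equity Grant Program — service 605 days < 24 months (≈720 days) ✗ → not eligible.
Identity Protection Plan — status full-time ✓ (not excluded); service 605 days ≥ 9 months (≈270 days) ✓; grade G6 ≥ G5 ✓; site Newark ✗ (not Madison or Reno) → not eligible.
Annual Bonus Plan — status full-time ✓; service 605 days ≥ 4 weeks (≈28 days) ✓; site Newark ✗ (not Reno) → not eligible.
Legal Services Plan — status full-time ✓ (not excluded); service 605 days < 3 years (≈1095 days) ✗ → not eligible.
Employee Assistance Program — status full-time ✓ (not excluded); service 605 days ≥ 1 month (≈30 days) ✓; dept Design ✗ → not eligible.
Internet Stipend — status full-time ✓ (not excluded); service 605 days ≥ 45 days ✓; rating 1 < 3 ✗ → not eligible.
Wellness Stipend — status full-time ✓; service 605 days ≥ 12 months (≈360 days) ✓; 37 hrs/wk ≥ 24 ✓; not eligible for Internet Stipend ✗ → not eligible.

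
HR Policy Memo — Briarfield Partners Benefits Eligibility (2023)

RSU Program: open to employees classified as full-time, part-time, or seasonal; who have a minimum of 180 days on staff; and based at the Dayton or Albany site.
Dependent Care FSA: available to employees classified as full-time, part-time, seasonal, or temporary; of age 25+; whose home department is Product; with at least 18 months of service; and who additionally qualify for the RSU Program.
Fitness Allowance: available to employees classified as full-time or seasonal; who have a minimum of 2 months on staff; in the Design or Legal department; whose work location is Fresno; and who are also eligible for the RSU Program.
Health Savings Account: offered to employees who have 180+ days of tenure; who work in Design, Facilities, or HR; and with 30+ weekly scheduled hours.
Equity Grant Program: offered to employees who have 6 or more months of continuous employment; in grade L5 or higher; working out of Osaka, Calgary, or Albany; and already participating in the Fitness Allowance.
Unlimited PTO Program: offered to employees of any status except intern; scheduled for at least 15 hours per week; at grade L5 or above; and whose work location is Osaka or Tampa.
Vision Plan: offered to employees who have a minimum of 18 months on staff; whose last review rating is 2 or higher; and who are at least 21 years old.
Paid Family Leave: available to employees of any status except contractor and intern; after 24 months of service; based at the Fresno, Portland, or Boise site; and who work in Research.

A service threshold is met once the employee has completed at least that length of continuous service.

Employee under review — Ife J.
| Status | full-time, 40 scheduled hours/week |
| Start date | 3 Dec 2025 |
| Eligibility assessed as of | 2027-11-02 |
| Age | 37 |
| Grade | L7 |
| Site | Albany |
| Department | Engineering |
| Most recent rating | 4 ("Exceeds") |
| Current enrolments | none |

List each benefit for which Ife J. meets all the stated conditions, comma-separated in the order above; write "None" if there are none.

RSU Program, Vision Plan

Service from 3 Dec 2025 to 2027-11-02: 699 days.
RSU Program — status full-time ✓; service 699 days ≥ 180 days ✓; site Albany ✓ → eligible.
Dependent Care FSA — status full-time ✓; age 37 ≥ 25 ✓; dept Engineering ✗ → not eligible.
Fitness Allowance — status full-time ✓; service 699 days ≥ 2 months (≈60 days) ✓; dept Engineering ✗ → not eligible.
Health Savings Account — service 699 days ≥ 180 days ✓; dept Engineering ✗ → not eligible.
Equity Grant Program — service 699 days ≥ 6 months (≈180 days) ✓; grade L7 ≥ L5 ✓; site Albany ✓; not enrolled in Fitness Allowance ✗ → not eligible.
Unlimited PTO Program — status full-time ✓ (not excluded); 40 hrs/wk ≥ 15 ✓; grade L7 ≥ L5 ✓; site Albany ✗ (not Osaka or Tampa) → not eligible.
Vision Plan — service 699 days ≥ 18 months (≈540 days) ✓; rating 4 ≥ 2 ✓; age 37 ≥ 21 ✓ → eligible.
Paid Family Leave — status full-time ✓ (not excluded); service 699 days < 24 months (≈720 days) ✗ → not eligible.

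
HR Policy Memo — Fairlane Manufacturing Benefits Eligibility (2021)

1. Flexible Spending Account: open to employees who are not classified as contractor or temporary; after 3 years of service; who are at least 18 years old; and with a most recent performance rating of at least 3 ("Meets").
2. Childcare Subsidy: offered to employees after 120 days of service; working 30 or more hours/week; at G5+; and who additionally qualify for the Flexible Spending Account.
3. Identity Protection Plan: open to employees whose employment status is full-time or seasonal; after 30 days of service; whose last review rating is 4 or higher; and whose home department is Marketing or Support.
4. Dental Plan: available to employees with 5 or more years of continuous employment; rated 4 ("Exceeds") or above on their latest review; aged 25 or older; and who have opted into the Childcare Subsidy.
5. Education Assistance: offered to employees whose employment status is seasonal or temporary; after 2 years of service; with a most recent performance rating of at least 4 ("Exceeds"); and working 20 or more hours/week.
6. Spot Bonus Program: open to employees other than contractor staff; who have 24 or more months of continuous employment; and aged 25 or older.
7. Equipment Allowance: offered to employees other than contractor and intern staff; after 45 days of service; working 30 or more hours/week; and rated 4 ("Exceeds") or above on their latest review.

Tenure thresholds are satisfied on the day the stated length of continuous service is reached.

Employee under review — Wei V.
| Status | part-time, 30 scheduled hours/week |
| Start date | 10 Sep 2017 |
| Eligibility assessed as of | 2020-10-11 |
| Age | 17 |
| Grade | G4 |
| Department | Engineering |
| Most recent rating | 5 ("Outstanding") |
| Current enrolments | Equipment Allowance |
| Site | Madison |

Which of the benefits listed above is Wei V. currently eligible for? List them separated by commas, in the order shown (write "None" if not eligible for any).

Equipment Allowance

Service from 10 Sep 2017 to 2020-10-11: 1127 days.
Flexible Spending Account — status part-time ✓ (not excluded); service 1127 days ≥ 3 years (≈1095 days) ✓; age 17 < 18 ✗ → not eligible.
Childcare Subsidy — service 1127 days ≥ 120 days ✓; 30 hrs/wk ≥ 30 ✓; grade G4 < G5 ✗ → not eligible.
Identity Protection Plan — status part-time ✗ (requires full-time or seasonal) → not eligible.
Dental Plan — service 1127 days < 5 years (≈1825 days) ✗ → not eligible.
Education Assistance — status part-time ✗ (requires seasonal or temporary) → not eligible.
Spot Bonus Program — status part-time ✓ (not excluded); service 1127 days ≥ 24 months (≈720 days) ✓; age 17 < 25 ✗ → not eligible.
Equipment Allowance — status part-time ✓ (not excluded); service 1127 days ≥ 45 days ✓; 30 hrs/wk ≥ 30 ✓; rating 5 ≥ 4 ✓ → eligible.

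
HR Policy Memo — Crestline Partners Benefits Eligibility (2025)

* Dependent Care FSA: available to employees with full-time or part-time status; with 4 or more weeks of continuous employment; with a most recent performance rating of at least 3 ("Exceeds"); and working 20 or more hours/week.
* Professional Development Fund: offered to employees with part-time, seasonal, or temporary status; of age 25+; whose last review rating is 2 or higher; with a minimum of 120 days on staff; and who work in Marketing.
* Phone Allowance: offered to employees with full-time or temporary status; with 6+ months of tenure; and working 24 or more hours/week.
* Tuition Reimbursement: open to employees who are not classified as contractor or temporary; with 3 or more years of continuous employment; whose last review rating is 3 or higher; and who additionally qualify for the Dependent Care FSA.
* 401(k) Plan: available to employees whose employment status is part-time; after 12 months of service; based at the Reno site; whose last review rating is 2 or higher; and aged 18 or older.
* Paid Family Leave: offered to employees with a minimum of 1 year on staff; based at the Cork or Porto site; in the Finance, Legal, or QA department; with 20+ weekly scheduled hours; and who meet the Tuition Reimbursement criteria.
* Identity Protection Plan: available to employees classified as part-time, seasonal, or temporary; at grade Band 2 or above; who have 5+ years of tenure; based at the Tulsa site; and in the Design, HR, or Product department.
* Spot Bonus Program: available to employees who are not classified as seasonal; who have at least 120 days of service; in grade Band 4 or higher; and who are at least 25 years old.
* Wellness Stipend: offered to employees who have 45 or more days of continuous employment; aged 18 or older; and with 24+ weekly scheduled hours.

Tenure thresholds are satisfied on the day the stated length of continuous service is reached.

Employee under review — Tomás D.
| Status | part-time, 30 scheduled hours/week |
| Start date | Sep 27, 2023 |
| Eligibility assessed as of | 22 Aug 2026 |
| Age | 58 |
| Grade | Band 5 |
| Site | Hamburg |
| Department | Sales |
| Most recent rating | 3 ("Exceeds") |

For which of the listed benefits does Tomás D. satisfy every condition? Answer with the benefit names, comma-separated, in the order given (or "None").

Service from Sep 27, 2023 to 22 Aug 2026: 1060 days.
Dependent Care FSA — status part-time ✓; service 1060 days ≥ 4 weeks (≈28 days) ✓; rating 3 ≥ 3 ✓; 30 hrs/wk ≥ 20 ✓ → eligible.
Professional Development Fund — status part-time ✓; age 58 ≥ 25 ✓; rating 3 ≥ 2 ✓; service 1060 days ≥ 120 days ✓; dept Sales ✗ → not eligible.
Phone Allowance — status part-time ✗ (requires full-time or temporary) → not eligible.
Tuition Reimbursement — status part-time ✓ (not excluded); service 1060 days < 3 years (≈1095 days) ✗ → not eligible.
401(k) Plan — status part-time ✓; service 1060 days ≥ 12 months (≈360 days) ✓; site Hamburg ✗ (not Reno) → not eligible.
Paid Family Leave — service 1060 days ≥ 1 year (≈365 days) ✓; site Hamburg ✗ (not Cork or Porto) → not eligible.
Identity Protection Plan — status part-time ✓; grade Band 5 ≥ Band 2 ✓; service 1060 days < 5 years (≈1825 days) ✗ → not eligible.
Spot Bonus Program — status part-time ✓ (not excluded); service 1060 days ≥ 120 days ✓; grade Band 5 ≥ Band 4 ✓; age 58 ≥ 25 ✓ → eligible.
Wellness Stipend — service 1060 days ≥ 45 days ✓; age 58 ≥ 18 ✓; 30 hrs/wk ≥ 24 ✓ → eligible.

Dependent Care FSA, Spot Bonus Program, Wellness Stipend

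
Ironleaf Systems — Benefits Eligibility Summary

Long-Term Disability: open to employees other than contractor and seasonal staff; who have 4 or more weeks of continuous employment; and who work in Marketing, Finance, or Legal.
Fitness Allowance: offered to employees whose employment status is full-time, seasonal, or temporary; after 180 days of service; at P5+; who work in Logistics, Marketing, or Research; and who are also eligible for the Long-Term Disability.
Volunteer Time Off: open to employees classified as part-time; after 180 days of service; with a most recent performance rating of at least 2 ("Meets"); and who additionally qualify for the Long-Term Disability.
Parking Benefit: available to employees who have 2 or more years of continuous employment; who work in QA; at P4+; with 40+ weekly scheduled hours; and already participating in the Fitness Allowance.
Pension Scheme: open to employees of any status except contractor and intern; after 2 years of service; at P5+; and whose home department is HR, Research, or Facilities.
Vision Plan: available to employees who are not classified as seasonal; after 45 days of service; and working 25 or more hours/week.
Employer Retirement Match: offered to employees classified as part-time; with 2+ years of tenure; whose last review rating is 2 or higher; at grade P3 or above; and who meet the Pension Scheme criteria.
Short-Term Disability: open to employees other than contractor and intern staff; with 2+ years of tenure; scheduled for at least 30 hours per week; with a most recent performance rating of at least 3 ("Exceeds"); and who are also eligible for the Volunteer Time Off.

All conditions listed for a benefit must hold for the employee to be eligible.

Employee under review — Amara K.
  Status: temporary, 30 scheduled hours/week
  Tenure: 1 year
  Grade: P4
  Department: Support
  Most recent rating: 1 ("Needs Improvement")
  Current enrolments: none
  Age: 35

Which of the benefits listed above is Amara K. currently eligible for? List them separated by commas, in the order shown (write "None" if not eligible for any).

Vision Plan

Long-Term Disability — status temporary ✓ (not excluded); service 1 year ≥ 4 weeks (≈28 days) ✓; dept Support ✗ → not eligible.
Fitness Allowance — status temporary ✓; service 1 year ≥ 180 days ✓; grade P4 < P5 ✗ → not eligible.
Volunteer Time Off — status temporary ✗ (requires part-time) → not eligible.
Parking Benefit — service 1 year < 2 years ✗ → not eligible.
Pension Scheme — status temporary ✓ (not excluded); service 1 year < 2 years ✗ → not eligible.
Vision Plan — status temporary ✓ (not excluded); service 1 year ≥ 45 days ✓; 30 hrs/wk ≥ 25 ✓ → eligible.
Employer Retirement Match — status temporary ✗ (requires part-time) → not eligible.
Short-Term Disability — status temporary ✓ (not excluded); service 1 year < 2 years ✗ → not eligible.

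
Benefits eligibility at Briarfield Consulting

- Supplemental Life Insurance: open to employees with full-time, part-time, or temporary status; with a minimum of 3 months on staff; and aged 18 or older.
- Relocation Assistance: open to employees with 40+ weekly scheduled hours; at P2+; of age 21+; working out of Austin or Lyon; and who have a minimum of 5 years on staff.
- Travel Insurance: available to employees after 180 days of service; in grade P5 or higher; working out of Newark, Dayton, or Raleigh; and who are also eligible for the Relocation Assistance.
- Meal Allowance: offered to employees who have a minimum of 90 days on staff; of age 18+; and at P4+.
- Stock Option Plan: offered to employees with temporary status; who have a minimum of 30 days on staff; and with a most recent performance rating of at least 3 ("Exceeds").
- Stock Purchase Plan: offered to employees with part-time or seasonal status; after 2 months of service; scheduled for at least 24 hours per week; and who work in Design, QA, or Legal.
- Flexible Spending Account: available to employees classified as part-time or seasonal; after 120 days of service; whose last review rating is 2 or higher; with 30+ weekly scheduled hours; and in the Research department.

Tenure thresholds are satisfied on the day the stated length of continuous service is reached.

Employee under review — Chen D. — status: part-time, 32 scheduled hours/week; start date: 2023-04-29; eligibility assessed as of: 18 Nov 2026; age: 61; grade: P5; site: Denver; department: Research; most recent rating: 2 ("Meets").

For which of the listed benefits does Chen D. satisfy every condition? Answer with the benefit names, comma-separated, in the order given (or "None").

Supplemental Life Insurance, Meal Allowance, Flexible Spending Account

Service from 2023-04-29 to 18 Nov 2026: 1299 days.
Supplemental Life Insurance — status part-time ✓; service 1299 days ≥ 3 months (≈90 days) ✓; age 61 ≥ 18 ✓ → eligible.
Relocation Assistance — 32 hrs/wk < 40 ✗ → not eligible.
Travel Insurance — service 1299 days ≥ 180 days ✓; grade P5 ≥ P5 ✓; site Denver ✗ (not Newark, Dayton, or Raleigh) → not eligible.
Meal Allowance — service 1299 days ≥ 90 days ✓; age 61 ≥ 18 ✓; grade P5 ≥ P4 ✓ → eligible.
Stock Option Plan — status part-time ✗ (requires temporary) → not eligible.
Stock Purchase Plan — status part-time ✓; service 1299 days ≥ 2 months (≈60 days) ✓; 32 hrs/wk ≥ 24 ✓; dept Research ✗ → not eligible.
Flexible Spending Account — status part-time ✓; service 1299 days ≥ 120 days ✓; rating 2 ≥ 2 ✓; 32 hrs/wk ≥ 30 ✓; dept Research ✓ → eligible.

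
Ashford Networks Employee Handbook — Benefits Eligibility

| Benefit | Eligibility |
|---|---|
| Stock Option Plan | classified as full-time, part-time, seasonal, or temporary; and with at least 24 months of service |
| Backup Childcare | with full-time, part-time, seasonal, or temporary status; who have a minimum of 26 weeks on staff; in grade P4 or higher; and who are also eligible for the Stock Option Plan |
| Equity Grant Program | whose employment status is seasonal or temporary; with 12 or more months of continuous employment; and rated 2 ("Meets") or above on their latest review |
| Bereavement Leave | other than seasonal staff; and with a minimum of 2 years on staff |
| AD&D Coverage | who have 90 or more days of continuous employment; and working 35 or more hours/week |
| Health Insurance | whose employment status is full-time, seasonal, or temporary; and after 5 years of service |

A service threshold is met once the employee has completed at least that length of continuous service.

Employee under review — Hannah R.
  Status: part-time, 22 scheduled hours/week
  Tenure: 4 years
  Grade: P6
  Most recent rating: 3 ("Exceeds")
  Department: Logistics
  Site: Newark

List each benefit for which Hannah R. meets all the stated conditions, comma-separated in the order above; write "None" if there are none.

Stock Option Plan, Backup Childcare, Bereavement Leave

Stock Option Plan — status part-time ✓; service 4 years ≥ 24 months (≈720 days) ✓ → eligible.
Backup Childcare — status part-time ✓; service 4 years ≥ 26 weeks (≈182 days) ✓; grade P6 ≥ P4 ✓; eligible for Stock Option Plan ✓ → eligible.
Equity Grant Program — status part-time ✗ (requires seasonal or temporary) → not eligible.
Bereavement Leave — status part-time ✓ (not excluded); service 4 years ≥ 2 years ✓ → eligible.
AD&D Coverage — service 4 years ≥ 90 days ✓; 22 hrs/wk < 35 ✗ → not eligible.
Health Insurance — status part-time ✗ (requires full-time, seasonal, or temporary) → not eligible.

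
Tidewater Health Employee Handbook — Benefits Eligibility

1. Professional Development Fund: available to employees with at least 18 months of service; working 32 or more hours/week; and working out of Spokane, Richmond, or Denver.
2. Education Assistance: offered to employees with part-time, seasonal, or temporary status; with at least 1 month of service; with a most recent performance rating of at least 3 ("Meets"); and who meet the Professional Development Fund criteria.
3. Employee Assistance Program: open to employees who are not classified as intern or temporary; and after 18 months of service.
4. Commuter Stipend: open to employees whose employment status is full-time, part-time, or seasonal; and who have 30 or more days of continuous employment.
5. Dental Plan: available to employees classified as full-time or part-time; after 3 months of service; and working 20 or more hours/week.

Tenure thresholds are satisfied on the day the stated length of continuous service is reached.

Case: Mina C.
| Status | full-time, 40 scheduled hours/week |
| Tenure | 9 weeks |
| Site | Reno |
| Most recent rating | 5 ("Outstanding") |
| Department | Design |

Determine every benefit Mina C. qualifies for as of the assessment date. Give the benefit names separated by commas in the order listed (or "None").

Commuter Stipend

Professional Development Fund — service 9 weeks < 18 months (≈540 days) ✗ → not eligible.
Education Assistance — status full-time ✗ (requires part-time, seasonal, or temporary) → not eligible.
Employee Assistance Program — status full-time ✓ (not excluded); service 9 weeks < 18 months (≈540 days) ✗ → not eligible.
Commuter Stipend — status full-time ✓; service 9 weeks ≥ 30 days ✓ → eligible.
Dental Plan — status full-time ✓; service 9 weeks < 3 months (≈90 days) ✗ → not eligible.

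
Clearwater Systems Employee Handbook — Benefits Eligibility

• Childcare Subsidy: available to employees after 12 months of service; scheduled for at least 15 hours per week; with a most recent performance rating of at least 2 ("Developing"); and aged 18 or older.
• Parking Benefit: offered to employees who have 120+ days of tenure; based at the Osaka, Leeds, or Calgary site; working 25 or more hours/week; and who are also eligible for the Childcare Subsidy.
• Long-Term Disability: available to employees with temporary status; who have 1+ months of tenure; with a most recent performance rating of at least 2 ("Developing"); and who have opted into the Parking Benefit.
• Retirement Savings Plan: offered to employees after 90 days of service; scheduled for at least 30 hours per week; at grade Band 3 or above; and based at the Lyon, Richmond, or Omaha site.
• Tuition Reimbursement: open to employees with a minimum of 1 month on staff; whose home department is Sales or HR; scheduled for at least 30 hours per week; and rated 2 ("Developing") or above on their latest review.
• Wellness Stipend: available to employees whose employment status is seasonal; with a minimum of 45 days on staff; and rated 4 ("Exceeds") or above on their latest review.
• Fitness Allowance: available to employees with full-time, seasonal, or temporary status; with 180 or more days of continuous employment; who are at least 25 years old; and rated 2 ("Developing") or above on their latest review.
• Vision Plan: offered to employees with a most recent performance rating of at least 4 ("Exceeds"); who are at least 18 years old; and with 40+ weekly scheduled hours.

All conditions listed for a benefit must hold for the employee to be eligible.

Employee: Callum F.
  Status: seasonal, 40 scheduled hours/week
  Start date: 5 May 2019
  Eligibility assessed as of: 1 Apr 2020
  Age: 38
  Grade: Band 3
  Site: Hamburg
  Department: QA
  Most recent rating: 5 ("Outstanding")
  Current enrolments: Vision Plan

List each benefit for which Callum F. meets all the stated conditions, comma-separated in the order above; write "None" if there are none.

Wellness Stipend, Fitness Allowance, Vision Plan

Service from 5 May 2019 to 1 Apr 2020: 332 days.
Childcare Subsidy — service 332 days < 12 months (≈360 days) ✗ → not eligible.
Parking Benefit — service 332 days ≥ 120 days ✓; site Hamburg ✗ (not Osaka, Leeds, or Calgary) → not eligible.
Long-Term Disability — status seasonal ✗ (requires temporary) → not eligible.
Retirement Savings Plan — service 332 days ≥ 90 days ✓; 40 hrs/wk ≥ 30 ✓; grade Band 3 ≥ Band 3 ✓; site Hamburg ✗ (not Lyon, Richmond, or Omaha) → not eligible.
Tuition Reimbursement — service 332 days ≥ 1 month (≈30 days) ✓; dept QA ✗ → not eligible.
Wellness Stipend — status seasonal ✓; service 332 days ≥ 45 days ✓; rating 5 ≥ 4 ✓ → eligible.
Fitness Allowance — status seasonal ✓; service 332 days ≥ 180 days ✓; age 38 ≥ 25 ✓; rating 5 ≥ 2 ✓ → eligible.
Vision Plan — rating 5 ≥ 4 ✓; age 38 ≥ 18 ✓; 40 hrs/wk ≥ 40 ✓ → eligible.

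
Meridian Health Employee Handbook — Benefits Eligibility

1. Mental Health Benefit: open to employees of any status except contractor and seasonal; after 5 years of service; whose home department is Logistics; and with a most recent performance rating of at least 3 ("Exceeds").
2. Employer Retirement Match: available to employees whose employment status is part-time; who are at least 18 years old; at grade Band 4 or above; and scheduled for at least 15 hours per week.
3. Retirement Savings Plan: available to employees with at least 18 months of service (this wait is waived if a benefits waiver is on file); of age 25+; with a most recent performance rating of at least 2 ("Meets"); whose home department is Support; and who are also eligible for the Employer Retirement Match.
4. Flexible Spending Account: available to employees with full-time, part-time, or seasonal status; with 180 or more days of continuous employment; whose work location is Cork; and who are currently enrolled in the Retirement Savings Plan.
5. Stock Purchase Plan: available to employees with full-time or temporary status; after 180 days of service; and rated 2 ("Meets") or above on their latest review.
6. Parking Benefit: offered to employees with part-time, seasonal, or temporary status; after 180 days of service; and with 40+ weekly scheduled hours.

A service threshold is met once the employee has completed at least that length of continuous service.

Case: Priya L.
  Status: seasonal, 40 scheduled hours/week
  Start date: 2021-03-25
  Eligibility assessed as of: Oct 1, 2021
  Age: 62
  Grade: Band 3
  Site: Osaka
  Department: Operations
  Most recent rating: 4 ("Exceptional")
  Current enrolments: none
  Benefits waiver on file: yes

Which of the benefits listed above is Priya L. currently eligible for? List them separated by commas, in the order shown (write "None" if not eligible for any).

Parking Benefit

Service from 2021-03-25 to Oct 1, 2021: 190 days.
Mental Health Benefit — status seasonal ✗ (excluded) → not eligible.
Employer Retirement Match — status seasonal ✗ (requires part-time) → not eligible.
Retirement Savings Plan — benefits waiver on file ✓; age 62 ≥ 25 ✓; rating 4 ≥ 2 ✓; dept Operations ✗ → not eligible.
Flexible Spending Account — status seasonal ✓; service 190 days ≥ 180 days ✓; site Osaka ✗ (not Cork) → not eligible.
Stock Purchase Plan — status seasonal ✗ (requires full-time or temporary) → not eligible.
Parking Benefit — status seasonal ✓; service 190 days ≥ 180 days ✓; 40 hrs/wk ≥ 40 ✓ → eligible.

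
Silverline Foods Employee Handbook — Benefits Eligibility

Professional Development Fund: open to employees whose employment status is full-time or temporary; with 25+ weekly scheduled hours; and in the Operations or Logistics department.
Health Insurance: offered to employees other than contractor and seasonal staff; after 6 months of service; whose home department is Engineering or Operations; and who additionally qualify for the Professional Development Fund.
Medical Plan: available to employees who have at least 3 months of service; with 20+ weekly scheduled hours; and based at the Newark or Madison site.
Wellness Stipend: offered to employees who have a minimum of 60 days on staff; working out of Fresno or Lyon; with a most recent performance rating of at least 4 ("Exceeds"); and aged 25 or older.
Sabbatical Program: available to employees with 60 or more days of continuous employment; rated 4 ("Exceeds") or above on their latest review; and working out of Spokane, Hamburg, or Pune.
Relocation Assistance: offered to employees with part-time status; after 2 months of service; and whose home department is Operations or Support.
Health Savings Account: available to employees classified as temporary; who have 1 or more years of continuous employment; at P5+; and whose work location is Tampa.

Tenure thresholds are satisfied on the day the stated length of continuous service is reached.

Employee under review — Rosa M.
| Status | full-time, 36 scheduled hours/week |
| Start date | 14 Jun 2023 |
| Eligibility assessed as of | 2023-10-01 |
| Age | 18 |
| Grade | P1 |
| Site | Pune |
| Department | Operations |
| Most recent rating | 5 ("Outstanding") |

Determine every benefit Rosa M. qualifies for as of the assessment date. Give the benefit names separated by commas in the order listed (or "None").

Professional Development Fund, Sabbatical Program

Service from 14 Jun 2023 to 2023-10-01: 109 days.
Professional Development Fund — status full-time ✓; 36 hrs/wk ≥ 25 ✓; dept Operations ✓ → eligible.
Health Insurance — status full-time ✓ (not excluded); service 109 days < 6 months (≈180 days) ✗ → not eligible.
Medical Plan — service 109 days ≥ 3 months (≈90 days) ✓; 36 hrs/wk ≥ 20 ✓; site Pune ✗ (not Newark or Madison) → not eligible.
Wellness Stipend — service 109 days ≥ 60 days ✓; site Pune ✗ (not Fresno or Lyon) → not eligible.
Sabbatical Program — service 109 days ≥ 60 days ✓; rating 5 ≥ 4 ✓; site Pune ✓ → eligible.
Relocation Assistance — status full-time ✗ (requires part-time) → not eligible.
Health Savings Account — status full-time ✗ (requires temporary) → not eligible.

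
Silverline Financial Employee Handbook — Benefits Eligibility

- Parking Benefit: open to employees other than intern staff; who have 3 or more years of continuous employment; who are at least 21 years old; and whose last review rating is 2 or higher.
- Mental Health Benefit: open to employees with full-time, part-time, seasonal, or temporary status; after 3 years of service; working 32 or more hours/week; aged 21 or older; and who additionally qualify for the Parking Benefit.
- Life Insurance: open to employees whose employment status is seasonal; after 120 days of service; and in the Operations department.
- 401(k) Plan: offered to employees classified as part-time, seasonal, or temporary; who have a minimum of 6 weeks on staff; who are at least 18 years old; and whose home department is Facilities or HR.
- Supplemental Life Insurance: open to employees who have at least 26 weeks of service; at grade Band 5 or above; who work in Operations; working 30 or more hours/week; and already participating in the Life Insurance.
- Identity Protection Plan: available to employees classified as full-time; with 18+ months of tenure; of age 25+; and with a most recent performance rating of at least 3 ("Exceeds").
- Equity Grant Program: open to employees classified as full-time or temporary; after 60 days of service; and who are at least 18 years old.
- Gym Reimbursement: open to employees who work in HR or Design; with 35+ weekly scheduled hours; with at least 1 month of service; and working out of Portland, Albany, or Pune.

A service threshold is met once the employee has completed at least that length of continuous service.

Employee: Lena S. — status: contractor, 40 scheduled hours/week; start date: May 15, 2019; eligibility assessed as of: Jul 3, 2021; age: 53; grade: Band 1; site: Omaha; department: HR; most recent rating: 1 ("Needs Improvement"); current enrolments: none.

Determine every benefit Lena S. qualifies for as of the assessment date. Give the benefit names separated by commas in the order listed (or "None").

Service from May 15, 2019 to Jul 3, 2021: 780 days.
Parking Benefit — status contractor ✓ (not excluded); service 780 days < 3 years (≈1095 days) ✗ → not eligible.
Mental Health Benefit — status contractor ✗ (requires full-time, part-time, seasonal, or temporary) → not eligible.
Life Insurance — status contractor ✗ (requires seasonal) → not eligible.
401(k) Plan — status contractor ✗ (requires part-time, seasonal, or temporary) → not eligible.
Supplemental Life Insurance — service 780 days ≥ 26 weeks (≈182 days) ✓; grade Band 1 < Band 5 ✗ → not eligible.
Identity Protection Plan — status contractor ✗ (requires full-time) → not eligible.
Equity Grant Program — status contractor ✗ (requires full-time or temporary) → not eligible.
Gym Reimbursement — dept HR ✓; 40 hrs/wk ≥ 35 ✓; service 780 days ≥ 1 month (≈30 days) ✓; site Omaha ✗ (not Portland, Albany, or Pune) → not eligible.

None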